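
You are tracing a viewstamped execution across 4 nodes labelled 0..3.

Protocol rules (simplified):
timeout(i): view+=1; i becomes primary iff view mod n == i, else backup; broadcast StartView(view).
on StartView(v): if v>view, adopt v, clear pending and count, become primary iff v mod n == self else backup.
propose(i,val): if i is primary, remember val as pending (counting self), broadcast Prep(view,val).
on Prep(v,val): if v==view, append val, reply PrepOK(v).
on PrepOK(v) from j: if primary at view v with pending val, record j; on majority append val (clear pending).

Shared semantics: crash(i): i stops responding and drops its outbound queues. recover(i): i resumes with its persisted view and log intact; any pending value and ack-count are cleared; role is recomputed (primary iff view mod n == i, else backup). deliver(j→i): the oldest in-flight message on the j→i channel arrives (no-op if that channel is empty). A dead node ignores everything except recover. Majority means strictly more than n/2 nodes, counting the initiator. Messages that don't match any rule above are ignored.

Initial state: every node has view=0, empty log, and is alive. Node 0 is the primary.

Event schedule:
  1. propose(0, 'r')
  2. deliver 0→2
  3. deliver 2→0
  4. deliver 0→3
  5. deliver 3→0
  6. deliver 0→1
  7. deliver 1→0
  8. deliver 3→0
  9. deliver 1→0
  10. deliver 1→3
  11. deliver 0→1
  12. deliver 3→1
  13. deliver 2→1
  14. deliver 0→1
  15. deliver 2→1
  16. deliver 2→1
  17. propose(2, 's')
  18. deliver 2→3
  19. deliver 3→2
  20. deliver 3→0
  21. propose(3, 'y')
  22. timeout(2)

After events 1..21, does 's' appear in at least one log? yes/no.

1. propose(0,'r'):  nop
2. deliver 0→2:  <2:back v0 r>
3. deliver 2→0:  nop
4. deliver 0→3:  <3:back v0 r>
5. deliver 3→0:  <0:prim v0 r>
6. deliver 0→1:  <1:back v0 r>
7. deliver 1→0:  nop
8. deliver 3→0:  nop
9. deliver 1→0:  nop
10. deliver 1→3:  nop
11. deliver 0→1:  nop
12. deliver 3→1:  nop
13. deliver 2→1:  nop
14. deliver 0→1:  nop
15. deliver 2→1:  nop
16. deliver 2→1:  nop
17. propose(2,'s'):  nop
18. deliver 2→3:  nop
19. deliver 3→2:  nop
20. deliver 3→0:  nop
21. propose(3,'y'):  nop

no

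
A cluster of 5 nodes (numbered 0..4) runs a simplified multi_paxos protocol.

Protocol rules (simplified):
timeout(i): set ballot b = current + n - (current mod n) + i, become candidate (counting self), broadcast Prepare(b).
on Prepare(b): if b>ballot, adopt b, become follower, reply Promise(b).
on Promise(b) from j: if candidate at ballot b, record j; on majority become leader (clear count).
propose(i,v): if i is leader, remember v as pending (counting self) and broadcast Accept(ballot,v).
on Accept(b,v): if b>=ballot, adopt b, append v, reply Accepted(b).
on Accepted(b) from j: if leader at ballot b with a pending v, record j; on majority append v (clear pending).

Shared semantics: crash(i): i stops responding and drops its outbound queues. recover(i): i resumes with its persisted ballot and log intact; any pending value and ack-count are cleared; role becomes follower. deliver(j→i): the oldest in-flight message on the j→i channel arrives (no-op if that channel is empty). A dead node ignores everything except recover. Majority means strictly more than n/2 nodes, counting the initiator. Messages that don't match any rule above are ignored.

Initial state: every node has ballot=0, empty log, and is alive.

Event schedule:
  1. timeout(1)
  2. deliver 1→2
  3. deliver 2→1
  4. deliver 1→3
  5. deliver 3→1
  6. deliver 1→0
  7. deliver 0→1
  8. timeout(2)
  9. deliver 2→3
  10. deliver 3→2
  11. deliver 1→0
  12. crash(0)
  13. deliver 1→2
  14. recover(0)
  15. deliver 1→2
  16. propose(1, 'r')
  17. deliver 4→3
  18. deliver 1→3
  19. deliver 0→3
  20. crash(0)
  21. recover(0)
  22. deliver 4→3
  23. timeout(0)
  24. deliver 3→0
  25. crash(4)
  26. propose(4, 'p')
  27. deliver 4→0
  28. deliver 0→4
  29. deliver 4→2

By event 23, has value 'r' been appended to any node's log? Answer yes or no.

no

1. timeout(1):  <1:cand b6 ->
2. deliver 1→2:  <2:foll b6 ->
3. deliver 2→1:  nop
4. deliver 1→3:  <3:foll b6 ->
5. deliver 3→1:  <1:lead b6 ->
6. deliver 1→0:  <0:foll b6 ->
7. deliver 0→1:  nop
8. timeout(2):  <2:cand b12 ->
9. deliver 2→3:  <3:foll b12 ->
10. deliver 3→2:  nop
11. deliver 1→0:  nop
12. crash(0):  <0:✗foll b6 ->
13. deliver 1→2:  nop
14. recover(0):  <0:foll b6 ->
15. deliver 1→2:  nop
16. propose(1,'r'):  nop
17. deliver 4→3:  nop
18. deliver 1→3:  nop
19. deliver 0→3:  nop
20. crash(0):  <0:✗foll b6 ->
21. recover(0):  <0:foll b6 ->
22. deliver 4→3:  nop
23. timeout(0):  <0:cand b10 ->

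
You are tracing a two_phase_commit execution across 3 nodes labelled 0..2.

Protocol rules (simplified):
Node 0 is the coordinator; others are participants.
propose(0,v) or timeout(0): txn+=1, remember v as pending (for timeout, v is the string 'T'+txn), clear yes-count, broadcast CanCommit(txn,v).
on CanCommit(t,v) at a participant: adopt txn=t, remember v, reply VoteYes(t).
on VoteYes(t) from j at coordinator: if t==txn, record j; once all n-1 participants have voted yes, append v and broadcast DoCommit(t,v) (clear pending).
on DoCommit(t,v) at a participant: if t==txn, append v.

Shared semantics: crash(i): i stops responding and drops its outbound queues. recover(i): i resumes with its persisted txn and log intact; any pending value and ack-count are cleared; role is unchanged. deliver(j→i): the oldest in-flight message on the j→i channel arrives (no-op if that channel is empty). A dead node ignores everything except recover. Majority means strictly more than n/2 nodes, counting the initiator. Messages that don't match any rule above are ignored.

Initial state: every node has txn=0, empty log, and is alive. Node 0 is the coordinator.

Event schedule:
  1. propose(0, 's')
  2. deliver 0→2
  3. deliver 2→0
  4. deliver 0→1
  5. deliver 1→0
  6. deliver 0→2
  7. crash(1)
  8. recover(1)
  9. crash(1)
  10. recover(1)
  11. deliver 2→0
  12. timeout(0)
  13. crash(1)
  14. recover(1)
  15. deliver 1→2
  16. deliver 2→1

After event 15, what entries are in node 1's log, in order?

after 1 — propose(0,'s'): n0:coor/t1/[-]
after 2 — deliver 0→2: n2:part/t1/[-]
after 3 — deliver 2→0: ·
after 4 — deliver 0→1: n1:part/t1/[-]
after 5 — deliver 1→0: n0:coor/t1/[s]
after 6 — deliver 0→2: n2:part/t1/[s]
after 7 — crash(1): n1:✗part/t1/[-]
after 8 — recover(1): n1:part/t1/[-]
after 9 — crash(1): n1:✗part/t1/[-]
after 10 — recover(1): n1:part/t1/[-]
after 11 — deliver 2→0: ·
after 12 — timeout(0): n0:coor/t2/[s]
after 13 — crash(1): n1:✗part/t1/[-]
after 14 — recover(1): n1:part/t1/[-]
after 15 — deliver 1→2: ·

empty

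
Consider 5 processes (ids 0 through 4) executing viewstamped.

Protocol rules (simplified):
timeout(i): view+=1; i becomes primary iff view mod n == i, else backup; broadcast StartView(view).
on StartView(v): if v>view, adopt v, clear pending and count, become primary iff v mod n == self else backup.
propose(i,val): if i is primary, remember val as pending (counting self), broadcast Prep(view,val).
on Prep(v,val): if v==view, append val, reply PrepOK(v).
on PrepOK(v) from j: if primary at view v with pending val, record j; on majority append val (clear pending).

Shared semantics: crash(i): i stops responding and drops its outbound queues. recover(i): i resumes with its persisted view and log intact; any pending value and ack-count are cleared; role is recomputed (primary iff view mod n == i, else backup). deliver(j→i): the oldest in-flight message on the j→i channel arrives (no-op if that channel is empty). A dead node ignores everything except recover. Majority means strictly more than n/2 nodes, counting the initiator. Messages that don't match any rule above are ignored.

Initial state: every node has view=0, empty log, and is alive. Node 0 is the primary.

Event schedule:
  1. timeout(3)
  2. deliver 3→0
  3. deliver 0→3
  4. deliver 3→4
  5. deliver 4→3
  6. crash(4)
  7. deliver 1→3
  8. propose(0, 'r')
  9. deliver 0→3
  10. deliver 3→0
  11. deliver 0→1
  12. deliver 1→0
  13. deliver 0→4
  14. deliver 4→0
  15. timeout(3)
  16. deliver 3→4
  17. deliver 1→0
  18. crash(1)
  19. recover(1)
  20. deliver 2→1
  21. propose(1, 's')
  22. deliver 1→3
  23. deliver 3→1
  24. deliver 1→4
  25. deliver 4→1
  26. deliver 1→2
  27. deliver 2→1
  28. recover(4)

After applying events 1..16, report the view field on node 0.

step 1 timeout(3): 3={back,v=1,log=-}
step 2 deliver 3→0: 0={back,v=1,log=-}
step 3 deliver 0→3: —
step 4 deliver 3→4: 4={back,v=1,log=-}
step 5 deliver 4→3: —
step 6 crash(4): 4={✗back,v=1,log=-}
step 7 deliver 1→3: —
step 8 propose(0,'r'): —
step 9 deliver 0→3: —
step 10 deliver 3→0: —
step 11 deliver 0→1: —
step 12 deliver 1→0: —
step 13 deliver 0→4: —
step 14 deliver 4→0: —
step 15 timeout(3): 3={back,v=2,log=-}
step 16 deliver 3→4: —

1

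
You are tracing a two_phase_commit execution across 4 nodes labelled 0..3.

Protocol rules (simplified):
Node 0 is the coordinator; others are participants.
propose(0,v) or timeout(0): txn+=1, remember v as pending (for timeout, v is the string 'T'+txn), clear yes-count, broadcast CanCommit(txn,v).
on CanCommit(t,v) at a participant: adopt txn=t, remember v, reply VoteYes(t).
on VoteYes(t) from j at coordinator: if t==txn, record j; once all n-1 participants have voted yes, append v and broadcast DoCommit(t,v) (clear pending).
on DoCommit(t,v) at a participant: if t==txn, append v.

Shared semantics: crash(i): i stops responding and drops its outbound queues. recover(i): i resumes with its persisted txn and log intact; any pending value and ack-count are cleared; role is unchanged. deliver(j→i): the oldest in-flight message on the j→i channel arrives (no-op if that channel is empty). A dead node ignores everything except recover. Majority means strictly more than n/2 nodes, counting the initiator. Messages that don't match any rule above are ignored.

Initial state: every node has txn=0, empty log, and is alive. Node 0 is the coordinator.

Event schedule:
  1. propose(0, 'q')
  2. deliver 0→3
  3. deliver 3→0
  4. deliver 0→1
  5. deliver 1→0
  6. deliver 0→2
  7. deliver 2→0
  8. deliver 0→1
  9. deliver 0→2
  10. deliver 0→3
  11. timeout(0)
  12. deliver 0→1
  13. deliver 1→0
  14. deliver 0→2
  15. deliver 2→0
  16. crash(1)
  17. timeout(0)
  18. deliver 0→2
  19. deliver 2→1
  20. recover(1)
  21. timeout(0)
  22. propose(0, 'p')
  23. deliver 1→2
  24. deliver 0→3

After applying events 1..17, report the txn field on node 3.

after 1 — propose(0,'q'): n0:coor/t1/[-]
after 2 — deliver 0→3: n3:part/t1/[-]
after 3 — deliver 3→0: ·
after 4 — deliver 0→1: n1:part/t1/[-]
after 5 — deliver 1→0: ·
after 6 — deliver 0→2: n2:part/t1/[-]
after 7 — deliver 2→0: n0:coor/t1/[q]
after 8 — deliver 0→1: n1:part/t1/[q]
after 9 — deliver 0→2: n2:part/t1/[q]
after 10 — deliver 0→3: n3:part/t1/[q]
after 11 — timeout(0): n0:coor/t2/[q]
after 12 — deliver 0→1: n1:part/t2/[q]
after 13 — deliver 1→0: ·
after 14 — deliver 0→2: n2:part/t2/[q]
after 15 — deliver 2→0: ·
after 16 — crash(1): n1:✗part/t2/[q]
after 17 — timeout(0): n0:coor/t3/[q]

1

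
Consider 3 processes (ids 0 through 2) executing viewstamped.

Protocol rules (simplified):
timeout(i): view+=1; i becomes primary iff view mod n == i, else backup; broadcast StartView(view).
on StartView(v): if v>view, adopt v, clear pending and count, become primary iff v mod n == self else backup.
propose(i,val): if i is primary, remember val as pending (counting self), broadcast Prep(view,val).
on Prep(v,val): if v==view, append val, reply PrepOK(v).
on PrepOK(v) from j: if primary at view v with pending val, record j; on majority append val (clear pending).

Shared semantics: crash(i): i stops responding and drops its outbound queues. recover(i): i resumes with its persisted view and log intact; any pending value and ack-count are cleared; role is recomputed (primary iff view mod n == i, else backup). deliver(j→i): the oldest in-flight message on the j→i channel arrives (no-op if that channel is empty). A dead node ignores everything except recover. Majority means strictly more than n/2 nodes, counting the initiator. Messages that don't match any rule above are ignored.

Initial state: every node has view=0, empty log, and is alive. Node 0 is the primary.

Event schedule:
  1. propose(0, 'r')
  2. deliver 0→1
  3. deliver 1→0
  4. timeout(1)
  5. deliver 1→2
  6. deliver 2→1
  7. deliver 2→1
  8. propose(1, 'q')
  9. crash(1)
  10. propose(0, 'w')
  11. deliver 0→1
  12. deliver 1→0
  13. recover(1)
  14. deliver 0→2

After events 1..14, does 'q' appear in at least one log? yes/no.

1. propose(0,'r'):  nop
2. deliver 0→1:  <1:back v0 r>
3. deliver 1→0:  <0:prim v0 r>
4. timeout(1):  <1:prim v1 r>
5. deliver 1→2:  <2:back v1 ->
6. deliver 2→1:  nop
7. deliver 2→1:  nop
8. propose(1,'q'):  nop
9. crash(1):  <1:✗prim v1 r>
10. propose(0,'w'):  nop
11. deliver 0→1:  nop
12. deliver 1→0:  nop
13. recover(1):  <1:prim v1 r>
14. deliver 0→2:  nop

no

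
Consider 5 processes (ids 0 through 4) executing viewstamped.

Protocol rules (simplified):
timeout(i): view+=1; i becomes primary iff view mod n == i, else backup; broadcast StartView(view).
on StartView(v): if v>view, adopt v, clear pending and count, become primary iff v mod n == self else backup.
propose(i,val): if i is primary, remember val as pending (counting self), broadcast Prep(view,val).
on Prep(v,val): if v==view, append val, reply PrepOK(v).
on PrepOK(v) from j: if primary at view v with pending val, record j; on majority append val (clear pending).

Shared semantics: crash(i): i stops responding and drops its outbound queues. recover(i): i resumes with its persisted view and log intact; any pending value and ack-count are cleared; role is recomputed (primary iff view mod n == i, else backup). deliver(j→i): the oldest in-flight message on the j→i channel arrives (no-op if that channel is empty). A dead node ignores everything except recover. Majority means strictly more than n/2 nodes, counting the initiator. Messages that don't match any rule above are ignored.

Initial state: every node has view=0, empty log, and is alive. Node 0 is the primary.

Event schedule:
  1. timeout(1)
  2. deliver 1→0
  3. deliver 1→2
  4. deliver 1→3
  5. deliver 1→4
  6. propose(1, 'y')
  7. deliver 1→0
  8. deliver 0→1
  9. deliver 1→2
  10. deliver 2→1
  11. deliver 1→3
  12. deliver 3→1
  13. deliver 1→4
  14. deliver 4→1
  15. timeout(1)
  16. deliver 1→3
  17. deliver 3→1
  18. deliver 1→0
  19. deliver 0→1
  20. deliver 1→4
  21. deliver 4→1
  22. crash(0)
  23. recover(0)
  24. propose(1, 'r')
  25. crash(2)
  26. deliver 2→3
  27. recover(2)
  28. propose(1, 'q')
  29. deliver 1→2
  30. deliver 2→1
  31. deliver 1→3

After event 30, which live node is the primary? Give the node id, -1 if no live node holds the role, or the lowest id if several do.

1. timeout(1):  <1:prim v1 ->
2. deliver 1→0:  <0:back v1 ->
3. deliver 1→2:  <2:back v1 ->
4. deliver 1→3:  <3:back v1 ->
5. deliver 1→4:  <4:back v1 ->
6. propose(1,'y'):  nop
7. deliver 1→0:  <0:back v1 y>
8. deliver 0→1:  nop
9. deliver 1→2:  <2:back v1 y>
10. deliver 2→1:  <1:prim v1 y>
11. deliver 1→3:  <3:back v1 y>
12. deliver 3→1:  nop
13. deliver 1→4:  <4:back v1 y>
14. deliver 4→1:  nop
15. timeout(1):  <1:back v2 y>
16. deliver 1→3:  <3:back v2 y>
17. deliver 3→1:  nop
18. deliver 1→0:  <0:back v2 y>
19. deliver 0→1:  nop
20. deliver 1→4:  <4:back v2 y>
21. deliver 4→1:  nop
22. crash(0):  <0:✗back v2 y>
23. recover(0):  <0:back v2 y>
24. propose(1,'r'):  nop
25. crash(2):  <2:✗back v1 y>
26. deliver 2→3:  nop
27. recover(2):  <2:back v1 y>
28. propose(1,'q'):  nop
29. deliver 1→2:  <2:prim v2 y>
30. deliver 2→1:  nop

2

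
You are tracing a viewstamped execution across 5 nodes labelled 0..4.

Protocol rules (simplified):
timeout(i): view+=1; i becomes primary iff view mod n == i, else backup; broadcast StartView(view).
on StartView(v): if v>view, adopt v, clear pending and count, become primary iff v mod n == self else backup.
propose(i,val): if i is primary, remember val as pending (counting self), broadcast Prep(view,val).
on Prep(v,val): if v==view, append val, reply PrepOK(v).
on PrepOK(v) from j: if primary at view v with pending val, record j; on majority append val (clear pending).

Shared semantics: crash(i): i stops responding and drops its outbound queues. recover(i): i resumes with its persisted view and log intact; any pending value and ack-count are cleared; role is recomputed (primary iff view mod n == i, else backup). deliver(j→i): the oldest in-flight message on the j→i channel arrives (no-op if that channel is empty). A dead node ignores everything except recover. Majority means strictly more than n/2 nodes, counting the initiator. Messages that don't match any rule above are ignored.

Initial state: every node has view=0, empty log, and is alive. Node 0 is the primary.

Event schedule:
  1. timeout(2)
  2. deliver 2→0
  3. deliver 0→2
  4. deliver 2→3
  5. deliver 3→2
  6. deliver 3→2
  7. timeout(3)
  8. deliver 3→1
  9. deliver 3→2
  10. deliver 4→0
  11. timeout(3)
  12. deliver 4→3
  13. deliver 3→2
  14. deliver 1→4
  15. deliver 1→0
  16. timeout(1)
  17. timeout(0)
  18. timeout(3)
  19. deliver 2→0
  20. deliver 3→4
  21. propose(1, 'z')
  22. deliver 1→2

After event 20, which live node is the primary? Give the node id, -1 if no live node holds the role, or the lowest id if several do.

1. timeout(2):  <2:back v1 ->
2. deliver 2→0:  <0:back v1 ->
3. deliver 0→2:  nop
4. deliver 2→3:  <3:back v1 ->
5. deliver 3→2:  nop
6. deliver 3→2:  nop
7. timeout(3):  <3:back v2 ->
8. deliver 3→1:  <1:back v2 ->
9. deliver 3→2:  <2:prim v2 ->
10. deliver 4→0:  nop
11. timeout(3):  <3:prim v3 ->
12. deliver 4→3:  nop
13. deliver 3→2:  <2:back v3 ->
14. deliver 1→4:  nop
15. deliver 1→0:  nop
16. timeout(1):  <1:back v3 ->
17. timeout(0):  <0:back v2 ->
18. timeout(3):  <3:back v4 ->
19. deliver 2→0:  nop
20. deliver 3→4:  <4:back v2 ->

-1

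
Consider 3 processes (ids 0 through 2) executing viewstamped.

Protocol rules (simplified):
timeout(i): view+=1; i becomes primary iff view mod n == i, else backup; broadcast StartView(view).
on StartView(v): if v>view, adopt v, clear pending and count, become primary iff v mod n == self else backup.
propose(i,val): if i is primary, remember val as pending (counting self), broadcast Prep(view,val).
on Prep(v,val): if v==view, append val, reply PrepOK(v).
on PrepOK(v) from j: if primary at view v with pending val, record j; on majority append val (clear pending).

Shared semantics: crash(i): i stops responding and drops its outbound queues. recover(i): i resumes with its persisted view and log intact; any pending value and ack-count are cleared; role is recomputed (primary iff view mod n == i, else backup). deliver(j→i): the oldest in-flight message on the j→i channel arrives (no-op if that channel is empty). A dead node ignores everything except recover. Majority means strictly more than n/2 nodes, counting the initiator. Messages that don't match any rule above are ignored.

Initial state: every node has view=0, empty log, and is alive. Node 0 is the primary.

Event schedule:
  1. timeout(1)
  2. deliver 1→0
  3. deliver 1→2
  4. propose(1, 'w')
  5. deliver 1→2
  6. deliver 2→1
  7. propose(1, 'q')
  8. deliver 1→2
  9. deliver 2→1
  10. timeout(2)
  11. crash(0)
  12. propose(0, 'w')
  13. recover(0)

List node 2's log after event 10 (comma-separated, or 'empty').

step 1 timeout(1): 1={prim,v=1,log=-}
step 2 deliver 1→0: 0={back,v=1,log=-}
step 3 deliver 1→2: 2={back,v=1,log=-}
step 4 propose(1,'w'): —
step 5 deliver 1→2: 2={back,v=1,log=w}
step 6 deliver 2→1: 1={prim,v=1,log=w}
step 7 propose(1,'q'): —
step 8 deliver 1→2: 2={back,v=1,log=w,q}
step 9 deliver 2→1: 1={prim,v=1,log=w,q}
step 10 timeout(2): 2={prim,v=2,log=w,q}

w,q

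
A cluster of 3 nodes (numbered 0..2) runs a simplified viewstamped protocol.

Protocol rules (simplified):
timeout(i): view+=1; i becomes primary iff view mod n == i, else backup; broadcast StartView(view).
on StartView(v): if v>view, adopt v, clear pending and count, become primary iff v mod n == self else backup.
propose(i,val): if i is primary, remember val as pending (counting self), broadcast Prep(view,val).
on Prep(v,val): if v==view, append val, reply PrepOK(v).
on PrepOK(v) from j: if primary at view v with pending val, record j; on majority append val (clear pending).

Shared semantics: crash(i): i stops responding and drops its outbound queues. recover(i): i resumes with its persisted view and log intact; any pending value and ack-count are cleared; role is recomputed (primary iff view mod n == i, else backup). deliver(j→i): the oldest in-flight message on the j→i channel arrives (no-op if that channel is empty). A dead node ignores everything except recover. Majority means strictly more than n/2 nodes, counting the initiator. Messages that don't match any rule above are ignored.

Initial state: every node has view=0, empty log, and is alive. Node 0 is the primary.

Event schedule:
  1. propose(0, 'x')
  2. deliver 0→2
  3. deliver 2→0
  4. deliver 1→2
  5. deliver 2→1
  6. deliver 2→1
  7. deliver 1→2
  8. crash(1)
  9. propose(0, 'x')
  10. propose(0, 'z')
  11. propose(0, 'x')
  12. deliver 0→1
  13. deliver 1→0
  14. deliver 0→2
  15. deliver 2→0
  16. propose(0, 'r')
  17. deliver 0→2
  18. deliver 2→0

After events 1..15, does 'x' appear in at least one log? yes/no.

yes

after 1 — propose(0,'x'): ·
after 2 — deliver 0→2: n2:back/v0/[x]
after 3 — deliver 2→0: n0:prim/v0/[x]
after 4 — deliver 1→2: ·
after 5 — deliver 2→1: ·
after 6 — deliver 2→1: ·
after 7 — deliver 1→2: ·
after 8 — crash(1): n1:✗back/v0/[-]
after 9 — propose(0,'x'): ·
after 10 — propose(0,'z'): ·
after 11 — propose(0,'x'): ·
after 12 — deliver 0→1: ·
after 13 — deliver 1→0: ·
after 14 — deliver 0→2: n2:back/v0/[x,x]
after 15 — deliver 2→0: n0:prim/v0/[x,x]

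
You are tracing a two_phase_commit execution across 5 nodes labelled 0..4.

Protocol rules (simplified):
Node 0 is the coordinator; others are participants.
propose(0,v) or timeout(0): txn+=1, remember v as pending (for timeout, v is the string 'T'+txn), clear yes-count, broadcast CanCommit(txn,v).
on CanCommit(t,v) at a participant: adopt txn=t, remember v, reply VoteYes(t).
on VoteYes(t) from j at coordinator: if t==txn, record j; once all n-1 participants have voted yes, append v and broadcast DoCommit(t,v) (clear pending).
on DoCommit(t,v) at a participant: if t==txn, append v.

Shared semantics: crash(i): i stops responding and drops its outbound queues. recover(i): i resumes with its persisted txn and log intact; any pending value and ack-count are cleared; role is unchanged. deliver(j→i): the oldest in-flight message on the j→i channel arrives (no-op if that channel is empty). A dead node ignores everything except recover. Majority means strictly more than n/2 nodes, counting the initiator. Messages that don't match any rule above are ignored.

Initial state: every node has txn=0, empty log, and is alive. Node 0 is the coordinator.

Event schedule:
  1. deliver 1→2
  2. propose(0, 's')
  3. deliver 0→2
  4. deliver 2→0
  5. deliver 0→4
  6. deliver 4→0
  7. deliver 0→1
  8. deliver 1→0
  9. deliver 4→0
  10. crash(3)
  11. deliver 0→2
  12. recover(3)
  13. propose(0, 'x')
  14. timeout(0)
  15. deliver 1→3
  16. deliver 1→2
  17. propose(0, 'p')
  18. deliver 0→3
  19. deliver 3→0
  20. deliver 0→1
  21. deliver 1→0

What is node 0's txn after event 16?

3

step 1 deliver 1→2: —
step 2 propose(0,'s'): 0={coor,t=1,log=-}
step 3 deliver 0→2: 2={part,t=1,log=-}
step 4 deliver 2→0: —
step 5 deliver 0→4: 4={part,t=1,log=-}
step 6 deliver 4→0: —
step 7 deliver 0→1: 1={part,t=1,log=-}
step 8 deliver 1→0: —
step 9 deliver 4→0: —
step 10 crash(3): 3={✗part,t=0,log=-}
step 11 deliver 0→2: —
step 12 recover(3): 3={part,t=0,log=-}
step 13 propose(0,'x'): 0={coor,t=2,log=-}
step 14 timeout(0): 0={coor,t=3,log=-}
step 15 deliver 1→3: —
step 16 deliver 1→2: —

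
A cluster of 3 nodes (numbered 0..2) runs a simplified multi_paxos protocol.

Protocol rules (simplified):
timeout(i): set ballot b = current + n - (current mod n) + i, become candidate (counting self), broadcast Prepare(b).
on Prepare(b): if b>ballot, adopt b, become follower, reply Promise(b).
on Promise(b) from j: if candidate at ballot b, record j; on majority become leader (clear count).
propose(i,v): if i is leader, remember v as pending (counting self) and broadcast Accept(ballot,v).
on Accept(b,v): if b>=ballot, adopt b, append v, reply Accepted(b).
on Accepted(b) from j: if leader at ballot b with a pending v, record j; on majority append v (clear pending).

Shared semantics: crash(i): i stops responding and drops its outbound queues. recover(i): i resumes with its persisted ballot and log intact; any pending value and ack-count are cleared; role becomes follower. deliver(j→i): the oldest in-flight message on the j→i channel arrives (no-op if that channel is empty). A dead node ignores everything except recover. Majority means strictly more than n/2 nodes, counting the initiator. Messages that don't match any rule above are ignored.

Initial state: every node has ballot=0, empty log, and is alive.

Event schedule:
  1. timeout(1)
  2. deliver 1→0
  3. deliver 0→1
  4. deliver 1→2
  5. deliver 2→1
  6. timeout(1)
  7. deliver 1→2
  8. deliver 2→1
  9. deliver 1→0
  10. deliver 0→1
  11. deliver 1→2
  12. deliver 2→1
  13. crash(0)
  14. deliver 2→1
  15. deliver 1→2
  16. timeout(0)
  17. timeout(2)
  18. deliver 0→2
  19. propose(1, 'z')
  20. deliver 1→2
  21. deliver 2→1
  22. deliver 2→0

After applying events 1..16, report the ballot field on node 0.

7

[1] timeout(1) → N1(cand b4 [-])
[2] deliver 1→0 → N0(foll b4 [-])
[3] deliver 0→1 → N1(lead b4 [-])
[4] deliver 1→2 → N2(foll b4 [-])
[5] deliver 2→1 → ∅
[6] timeout(1) → N1(cand b7 [-])
[7] deliver 1→2 → N2(foll b7 [-])
[8] deliver 2→1 → N1(lead b7 [-])
[9] deliver 1→0 → N0(foll b7 [-])
[10] deliver 0→1 → ∅
[11] deliver 1→2 → ∅
[12] deliver 2→1 → ∅
[13] crash(0) → N0(✗foll b7 [-])
[14] deliver 2→1 → ∅
[15] deliver 1→2 → ∅
[16] timeout(0) → ∅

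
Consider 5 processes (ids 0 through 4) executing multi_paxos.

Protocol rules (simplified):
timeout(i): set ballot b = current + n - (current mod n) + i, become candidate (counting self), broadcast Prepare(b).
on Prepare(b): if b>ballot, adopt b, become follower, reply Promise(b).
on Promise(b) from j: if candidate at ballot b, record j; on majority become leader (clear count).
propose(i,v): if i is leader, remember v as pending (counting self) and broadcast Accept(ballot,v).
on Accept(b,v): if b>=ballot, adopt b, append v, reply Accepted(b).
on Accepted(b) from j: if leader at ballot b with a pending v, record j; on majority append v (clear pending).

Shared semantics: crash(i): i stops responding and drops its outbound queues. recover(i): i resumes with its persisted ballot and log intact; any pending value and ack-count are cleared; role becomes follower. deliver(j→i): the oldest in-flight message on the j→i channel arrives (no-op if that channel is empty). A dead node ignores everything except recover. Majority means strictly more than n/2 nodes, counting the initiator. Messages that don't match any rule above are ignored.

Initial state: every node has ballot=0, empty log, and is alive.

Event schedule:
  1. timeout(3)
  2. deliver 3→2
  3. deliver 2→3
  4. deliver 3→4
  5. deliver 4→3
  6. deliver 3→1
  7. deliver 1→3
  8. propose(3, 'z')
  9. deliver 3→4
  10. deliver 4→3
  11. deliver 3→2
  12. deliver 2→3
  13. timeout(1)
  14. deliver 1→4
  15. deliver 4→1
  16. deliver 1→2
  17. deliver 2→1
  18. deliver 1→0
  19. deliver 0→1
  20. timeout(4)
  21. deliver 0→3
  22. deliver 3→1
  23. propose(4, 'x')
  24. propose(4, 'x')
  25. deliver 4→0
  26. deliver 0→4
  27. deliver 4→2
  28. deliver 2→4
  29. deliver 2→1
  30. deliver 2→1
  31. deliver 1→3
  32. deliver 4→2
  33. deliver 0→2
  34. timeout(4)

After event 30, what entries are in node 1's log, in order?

[1] timeout(3) → N3(cand b8 [-])
[2] deliver 3→2 → N2(foll b8 [-])
[3] deliver 2→3 → ∅
[4] deliver 3→4 → N4(foll b8 [-])
[5] deliver 4→3 → N3(lead b8 [-])
[6] deliver 3→1 → N1(foll b8 [-])
[7] deliver 1→3 → ∅
[8] propose(3,'z') → ∅
[9] deliver 3→4 → N4(foll b8 [z])
[10] deliver 4→3 → ∅
[11] deliver 3→2 → N2(foll b8 [z])
[12] deliver 2→3 → N3(lead b8 [z])
[13] timeout(1) → N1(cand b11 [-])
[14] deliver 1→4 → N4(foll b11 [z])
[15] deliver 4→1 → ∅
[16] deliver 1→2 → N2(foll b11 [z])
[17] deliver 2→1 → N1(lead b11 [-])
[18] deliver 1→0 → N0(foll b11 [-])
[19] deliver 0→1 → ∅
[20] timeout(4) → N4(cand b19 [z])
[21] deliver 0→3 → ∅
[22] deliver 3→1 → ∅
[23] propose(4,'x') → ∅
[24] propose(4,'x') → ∅
[25] deliver 4→0 → N0(foll b19 [-])
[26] deliver 0→4 → ∅
[27] deliver 4→2 → N2(foll b19 [z])
[28] deliver 2→4 → N4(lead b19 [z])
[29] deliver 2→1 → ∅
[30] deliver 2→1 → ∅

empty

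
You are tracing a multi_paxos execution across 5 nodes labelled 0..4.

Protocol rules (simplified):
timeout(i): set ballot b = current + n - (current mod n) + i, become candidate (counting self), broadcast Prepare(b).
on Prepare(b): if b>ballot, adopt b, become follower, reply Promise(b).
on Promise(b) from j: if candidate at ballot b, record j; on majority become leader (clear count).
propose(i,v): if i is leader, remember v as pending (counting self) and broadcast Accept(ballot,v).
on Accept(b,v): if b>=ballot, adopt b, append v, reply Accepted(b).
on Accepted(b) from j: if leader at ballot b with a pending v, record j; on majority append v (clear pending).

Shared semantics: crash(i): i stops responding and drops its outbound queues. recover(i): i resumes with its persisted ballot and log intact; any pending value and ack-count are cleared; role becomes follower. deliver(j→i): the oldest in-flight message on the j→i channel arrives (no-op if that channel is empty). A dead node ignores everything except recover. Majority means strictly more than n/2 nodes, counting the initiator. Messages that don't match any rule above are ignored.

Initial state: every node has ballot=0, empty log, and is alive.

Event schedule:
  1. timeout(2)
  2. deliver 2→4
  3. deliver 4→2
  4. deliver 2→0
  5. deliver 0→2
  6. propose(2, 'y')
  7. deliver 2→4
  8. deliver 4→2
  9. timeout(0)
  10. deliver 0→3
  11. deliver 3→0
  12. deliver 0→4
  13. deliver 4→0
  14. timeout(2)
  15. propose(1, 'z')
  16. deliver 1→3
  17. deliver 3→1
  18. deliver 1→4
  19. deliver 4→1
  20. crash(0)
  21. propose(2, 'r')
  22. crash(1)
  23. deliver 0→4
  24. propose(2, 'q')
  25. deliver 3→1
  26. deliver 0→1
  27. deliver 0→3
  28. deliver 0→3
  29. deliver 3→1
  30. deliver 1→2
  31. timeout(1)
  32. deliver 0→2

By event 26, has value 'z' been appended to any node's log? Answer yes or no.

no

after 1 — timeout(2): n2:cand/b7/[-]
after 2 — deliver 2→4: n4:foll/b7/[-]
after 3 — deliver 4→2: ·
after 4 — deliver 2→0: n0:foll/b7/[-]
after 5 — deliver 0→2: n2:lead/b7/[-]
after 6 — propose(2,'y'): ·
after 7 — deliver 2→4: n4:foll/b7/[y]
after 8 — deliver 4→2: ·
after 9 — timeout(0): n0:cand/b10/[-]
after 10 — deliver 0→3: n3:foll/b10/[-]
after 11 — deliver 3→0: ·
after 12 — deliver 0→4: n4:foll/b10/[y]
after 13 — deliver 4→0: n0:lead/b10/[-]
after 14 — timeout(2): n2:cand/b12/[-]
after 15 — propose(1,'z'): ·
after 16 — deliver 1→3: ·
after 17 — deliver 3→1: ·
after 18 — deliver 1→4: ·
after 19 — deliver 4→1: ·
after 20 — crash(0): n0:✗lead/b10/[-]
after 21 — propose(2,'r'): ·
after 22 — crash(1): n1:✗foll/b0/[-]
after 23 — deliver 0→4: ·
after 24 — propose(2,'q'): ·
after 25 — deliver 3→1: ·
after 26 — deliver 0→1: ·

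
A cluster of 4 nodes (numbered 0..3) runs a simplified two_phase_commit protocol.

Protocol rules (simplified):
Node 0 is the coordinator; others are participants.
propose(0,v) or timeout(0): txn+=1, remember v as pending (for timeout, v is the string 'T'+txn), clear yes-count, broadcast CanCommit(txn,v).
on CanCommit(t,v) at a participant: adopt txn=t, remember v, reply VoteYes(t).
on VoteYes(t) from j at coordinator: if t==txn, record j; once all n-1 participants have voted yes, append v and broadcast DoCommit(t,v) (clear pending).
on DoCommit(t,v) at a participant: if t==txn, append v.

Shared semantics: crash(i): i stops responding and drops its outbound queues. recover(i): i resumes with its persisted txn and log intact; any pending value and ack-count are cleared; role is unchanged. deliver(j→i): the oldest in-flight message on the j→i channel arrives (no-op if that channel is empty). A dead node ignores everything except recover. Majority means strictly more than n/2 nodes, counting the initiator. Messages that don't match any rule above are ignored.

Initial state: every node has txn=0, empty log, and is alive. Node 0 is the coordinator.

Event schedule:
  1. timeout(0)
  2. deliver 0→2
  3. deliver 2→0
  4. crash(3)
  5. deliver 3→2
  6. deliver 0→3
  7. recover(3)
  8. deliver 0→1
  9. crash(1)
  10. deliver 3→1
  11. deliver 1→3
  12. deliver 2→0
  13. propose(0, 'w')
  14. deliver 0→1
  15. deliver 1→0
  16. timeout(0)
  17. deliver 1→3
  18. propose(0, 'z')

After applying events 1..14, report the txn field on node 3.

[1] timeout(0) → N0(coor t1 [-])
[2] deliver 0→2 → N2(part t1 [-])
[3] deliver 2→0 → ∅
[4] crash(3) → N3(✗part t0 [-])
[5] deliver 3→2 → ∅
[6] deliver 0→3 → ∅
[7] recover(3) → N3(part t0 [-])
[8] deliver 0→1 → N1(part t1 [-])
[9] crash(1) → N1(✗part t1 [-])
[10] deliver 3→1 → ∅
[11] deliver 1→3 → ∅
[12] deliver 2→0 → ∅
[13] propose(0,'w') → N0(coor t2 [-])
[14] deliver 0→1 → ∅

0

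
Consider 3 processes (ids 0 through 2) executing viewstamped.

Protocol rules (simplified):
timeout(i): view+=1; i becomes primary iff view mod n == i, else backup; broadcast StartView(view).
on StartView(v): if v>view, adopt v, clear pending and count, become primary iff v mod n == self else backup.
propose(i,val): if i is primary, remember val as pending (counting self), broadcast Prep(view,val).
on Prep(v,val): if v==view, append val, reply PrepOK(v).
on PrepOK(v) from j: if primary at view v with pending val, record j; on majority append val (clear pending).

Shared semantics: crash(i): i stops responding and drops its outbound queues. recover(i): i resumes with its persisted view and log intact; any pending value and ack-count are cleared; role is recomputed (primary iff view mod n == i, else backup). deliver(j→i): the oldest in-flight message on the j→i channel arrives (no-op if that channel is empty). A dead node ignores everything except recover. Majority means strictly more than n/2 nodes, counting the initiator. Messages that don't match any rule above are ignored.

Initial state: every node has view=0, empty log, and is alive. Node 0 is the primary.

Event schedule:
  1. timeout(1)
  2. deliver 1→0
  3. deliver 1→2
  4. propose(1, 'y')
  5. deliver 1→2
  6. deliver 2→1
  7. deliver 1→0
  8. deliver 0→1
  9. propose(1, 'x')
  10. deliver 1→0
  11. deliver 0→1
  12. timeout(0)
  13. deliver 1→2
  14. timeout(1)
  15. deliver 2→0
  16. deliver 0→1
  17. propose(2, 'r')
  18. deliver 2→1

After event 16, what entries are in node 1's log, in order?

y,x

e1 timeout(1): 1[prim,v=1,-]
e2 deliver 1→0: 0[back,v=1,-]
e3 deliver 1→2: 2[back,v=1,-]
e4 propose(1,'y'): ·
e5 deliver 1→2: 2[back,v=1,y]
e6 deliver 2→1: 1[prim,v=1,y]
e7 deliver 1→0: 0[back,v=1,y]
e8 deliver 0→1: ·
e9 propose(1,'x'): ·
e10 deliver 1→0: 0[back,v=1,y,x]
e11 deliver 0→1: 1[prim,v=1,y,x]
e12 timeout(0): 0[back,v=2,y,x]
e13 deliver 1→2: 2[back,v=1,y,x]
e14 timeout(1): 1[back,v=2,y,x]
e15 deliver 2→0: ·
e16 deliver 0→1: ·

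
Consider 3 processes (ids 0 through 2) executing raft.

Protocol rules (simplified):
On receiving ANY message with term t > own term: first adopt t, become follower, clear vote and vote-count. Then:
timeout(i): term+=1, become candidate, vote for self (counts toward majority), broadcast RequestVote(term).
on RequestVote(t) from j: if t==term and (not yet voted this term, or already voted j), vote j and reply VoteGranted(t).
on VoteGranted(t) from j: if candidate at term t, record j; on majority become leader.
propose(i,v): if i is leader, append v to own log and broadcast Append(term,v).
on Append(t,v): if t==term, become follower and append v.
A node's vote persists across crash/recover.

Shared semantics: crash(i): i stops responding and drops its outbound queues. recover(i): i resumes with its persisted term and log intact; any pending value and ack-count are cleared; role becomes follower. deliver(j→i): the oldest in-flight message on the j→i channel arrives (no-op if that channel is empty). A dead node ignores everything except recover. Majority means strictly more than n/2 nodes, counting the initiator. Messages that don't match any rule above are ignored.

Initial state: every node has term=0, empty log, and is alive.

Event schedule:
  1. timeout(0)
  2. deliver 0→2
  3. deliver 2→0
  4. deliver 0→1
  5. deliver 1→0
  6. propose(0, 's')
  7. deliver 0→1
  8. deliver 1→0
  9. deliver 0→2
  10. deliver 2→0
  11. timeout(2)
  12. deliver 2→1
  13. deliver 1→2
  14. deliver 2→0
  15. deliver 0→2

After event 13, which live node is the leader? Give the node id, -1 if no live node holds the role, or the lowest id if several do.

0

e1 timeout(0): 0[cand,t=1,-]
e2 deliver 0→2: 2[foll,t=1,-]
e3 deliver 2→0: 0[lead,t=1,-]
e4 deliver 0→1: 1[foll,t=1,-]
e5 deliver 1→0: ·
e6 propose(0,'s'): 0[lead,t=1,s]
e7 deliver 0→1: 1[foll,t=1,s]
e8 deliver 1→0: ·
e9 deliver 0→2: 2[foll,t=1,s]
e10 deliver 2→0: ·
e11 timeout(2): 2[cand,t=2,s]
e12 deliver 2→1: 1[foll,t=2,s]
e13 deliver 1→2: 2[lead,t=2,s]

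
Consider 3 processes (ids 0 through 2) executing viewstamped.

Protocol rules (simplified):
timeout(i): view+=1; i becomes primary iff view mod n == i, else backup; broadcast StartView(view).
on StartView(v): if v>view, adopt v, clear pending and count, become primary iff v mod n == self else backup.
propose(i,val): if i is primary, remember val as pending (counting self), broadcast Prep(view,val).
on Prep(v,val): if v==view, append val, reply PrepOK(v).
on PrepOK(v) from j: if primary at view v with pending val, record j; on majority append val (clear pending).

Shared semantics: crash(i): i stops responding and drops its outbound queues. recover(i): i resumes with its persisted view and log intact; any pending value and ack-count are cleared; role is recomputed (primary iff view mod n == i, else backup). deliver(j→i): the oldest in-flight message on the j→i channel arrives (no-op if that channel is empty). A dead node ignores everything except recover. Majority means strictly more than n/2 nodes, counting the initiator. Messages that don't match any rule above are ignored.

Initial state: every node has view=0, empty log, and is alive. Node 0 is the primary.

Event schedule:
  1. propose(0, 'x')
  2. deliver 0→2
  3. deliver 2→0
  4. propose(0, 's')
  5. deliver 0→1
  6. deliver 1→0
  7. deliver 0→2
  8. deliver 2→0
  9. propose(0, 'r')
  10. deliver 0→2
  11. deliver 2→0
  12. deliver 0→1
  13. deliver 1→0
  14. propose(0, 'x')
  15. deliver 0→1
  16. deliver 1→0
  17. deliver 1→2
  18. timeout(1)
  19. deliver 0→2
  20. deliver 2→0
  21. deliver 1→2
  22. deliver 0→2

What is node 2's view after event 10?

0

1. propose(0,'x'):  nop
2. deliver 0→2:  <2:back v0 x>
3. deliver 2→0:  <0:prim v0 x>
4. propose(0,'s'):  nop
5. deliver 0→1:  <1:back v0 x>
6. deliver 1→0:  <0:prim v0 x,s>
7. deliver 0→2:  <2:back v0 x,s>
8. deliver 2→0:  nop
9. propose(0,'r'):  nop
10. deliver 0→2:  <2:back v0 x,s,r>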